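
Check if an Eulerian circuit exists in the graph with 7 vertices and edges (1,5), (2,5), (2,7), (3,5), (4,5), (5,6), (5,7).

Step 1: Find the degree of each vertex:
  deg(1) = 1
  deg(2) = 2
  deg(3) = 1
  deg(4) = 1
  deg(5) = 6
  deg(6) = 1
  deg(7) = 2

Step 2: Count vertices with odd degree:
  Odd-degree vertices: 1, 3, 4, 6 (4 total)

Step 3: Apply Euler's theorem:
  - Eulerian circuit exists iff graph is connected and all vertices have even degree
  - Eulerian path exists iff graph is connected and has 0 or 2 odd-degree vertices

Graph has 4 odd-degree vertices (need 0 or 2).
Neither Eulerian path nor Eulerian circuit exists.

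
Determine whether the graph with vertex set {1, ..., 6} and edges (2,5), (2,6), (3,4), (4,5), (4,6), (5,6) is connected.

Step 1: Build adjacency list from edges:
  1: (none)
  2: 5, 6
  3: 4
  4: 3, 5, 6
  5: 2, 4, 6
  6: 2, 4, 5

Step 2: Run BFS/DFS from vertex 1:
  Visited: {1}
  Reached 1 of 6 vertices

Step 3: Only 1 of 6 vertices reached. Graph is disconnected.
Connected components: {1}, {2, 3, 4, 5, 6}
Answer: No, the graph is not connected (2 components).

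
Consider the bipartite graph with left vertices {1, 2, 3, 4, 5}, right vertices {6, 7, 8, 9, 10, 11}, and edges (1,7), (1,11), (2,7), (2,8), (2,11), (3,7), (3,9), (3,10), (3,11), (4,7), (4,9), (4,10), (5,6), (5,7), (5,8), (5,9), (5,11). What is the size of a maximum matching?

Step 1: List the neighbors of each left vertex:
  1: 7, 11
  2: 7, 8, 11
  3: 7, 9, 10, 11
  4: 7, 9, 10
  5: 6, 7, 8, 9, 11

Step 2: Greedily match left vertices, then look for augmenting paths:
  Match 1 -- 7
  Match 2 -- 8
  Match 3 -- 9
  Match 4 -- 10
  Match 5 -- 6
  No augmenting path remains.

Step 3: Verify this is maximum:
  Matching size 5 = min(|L|, |R|) = min(5, 6), which is an upper bound, so this matching is maximum.

Maximum matching: {(1,7), (2,8), (3,9), (4,10), (5,6)}
Size: 5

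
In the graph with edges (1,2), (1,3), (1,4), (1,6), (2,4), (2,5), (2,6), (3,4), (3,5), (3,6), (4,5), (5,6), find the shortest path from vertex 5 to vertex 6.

Step 1: Build adjacency list:
  1: 2, 3, 4, 6
  2: 1, 4, 5, 6
  3: 1, 4, 5, 6
  4: 1, 2, 3, 5
  5: 2, 3, 4, 6
  6: 1, 2, 3, 5

Step 2: BFS from vertex 5 to find shortest path to 6:
  vertex 2 reached at distance 1
  vertex 3 reached at distance 1
  vertex 4 reached at distance 1
  vertex 6 reached at distance 1

Step 3: Shortest path: 5 -> 6
Path length: 1 edge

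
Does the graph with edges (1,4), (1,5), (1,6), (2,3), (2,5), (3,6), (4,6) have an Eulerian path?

Step 1: Find the degree of each vertex:
  deg(1) = 3
  deg(2) = 2
  deg(3) = 2
  deg(4) = 2
  deg(5) = 2
  deg(6) = 3

Step 2: Count vertices with odd degree:
  Odd-degree vertices: 1, 6 (2 total)

Step 3: Apply Euler's theorem:
  - Eulerian circuit exists iff graph is connected and all vertices have even degree
  - Eulerian path exists iff graph is connected and has 0 or 2 odd-degree vertices

Graph is connected with exactly 2 odd-degree vertices (1, 6).
Eulerian path exists (starting and ending at the odd-degree vertices), but no Eulerian circuit.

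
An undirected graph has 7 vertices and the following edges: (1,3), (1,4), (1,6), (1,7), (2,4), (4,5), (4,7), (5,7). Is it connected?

Step 1: Build adjacency list from edges:
  1: 3, 4, 6, 7
  2: 4
  3: 1
  4: 1, 2, 5, 7
  5: 4, 7
  6: 1
  7: 1, 4, 5

Step 2: Run BFS/DFS from vertex 1:
  Visited: {1, 3, 4, 6, 7, 2, 5}
  Reached 7 of 7 vertices

Step 3: All 7 vertices reached from vertex 1, so the graph is connected.
Answer: Yes, the graph is connected.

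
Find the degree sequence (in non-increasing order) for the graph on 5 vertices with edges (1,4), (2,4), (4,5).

Step 1: Count edges incident to each vertex:
  deg(1) = 1 (neighbors: 4)
  deg(2) = 1 (neighbors: 4)
  deg(3) = 0 (neighbors: none)
  deg(4) = 3 (neighbors: 1, 2, 5)
  deg(5) = 1 (neighbors: 4)

Step 2: Sort degrees in non-increasing order:
  Degrees: [1, 1, 0, 3, 1] -> sorted: [3, 1, 1, 1, 0]

Degree sequence: [3, 1, 1, 1, 0]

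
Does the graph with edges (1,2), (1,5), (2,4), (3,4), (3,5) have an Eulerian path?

Step 1: Find the degree of each vertex:
  deg(1) = 2
  deg(2) = 2
  deg(3) = 2
  deg(4) = 2
  deg(5) = 2

Step 2: Count vertices with odd degree:
  All vertices have even degree (0 odd-degree vertices)

Step 3: Apply Euler's theorem:
  - Eulerian circuit exists iff graph is connected and all vertices have even degree
  - Eulerian path exists iff graph is connected and has 0 or 2 odd-degree vertices

Graph is connected with 0 odd-degree vertices.
Both Eulerian circuit and Eulerian path exist.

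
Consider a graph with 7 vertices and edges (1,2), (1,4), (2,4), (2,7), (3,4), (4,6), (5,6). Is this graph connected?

Step 1: Build adjacency list from edges:
  1: 2, 4
  2: 1, 4, 7
  3: 4
  4: 1, 2, 3, 6
  5: 6
  6: 4, 5
  7: 2

Step 2: Run BFS/DFS from vertex 1:
  Visited: {1, 2, 4, 7, 3, 6, 5}
  Reached 7 of 7 vertices

Step 3: All 7 vertices reached from vertex 1, so the graph is connected.
Answer: Yes, the graph is connected.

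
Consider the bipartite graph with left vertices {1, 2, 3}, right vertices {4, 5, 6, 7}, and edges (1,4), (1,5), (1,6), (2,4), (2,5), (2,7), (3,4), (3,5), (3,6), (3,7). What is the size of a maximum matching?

Step 1: List the neighbors of each left vertex:
  1: 4, 5, 6
  2: 4, 5, 7
  3: 4, 5, 6, 7

Step 2: Greedily match left vertices, then look for augmenting paths:
  Match 1 -- 4
  Match 2 -- 5
  Match 3 -- 6
  No augmenting path remains.

Step 3: Verify this is maximum:
  Matching size 3 = min(|L|, |R|) = min(3, 4), which is an upper bound, so this matching is maximum.

Maximum matching: {(1,4), (2,5), (3,6)}
Size: 3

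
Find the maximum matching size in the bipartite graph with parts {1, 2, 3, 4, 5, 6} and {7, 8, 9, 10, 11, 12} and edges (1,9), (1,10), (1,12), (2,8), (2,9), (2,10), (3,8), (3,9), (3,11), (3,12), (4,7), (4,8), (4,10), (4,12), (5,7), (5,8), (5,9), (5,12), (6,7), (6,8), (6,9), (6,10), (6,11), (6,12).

Step 1: List the neighbors of each left vertex:
  1: 9, 10, 12
  2: 8, 9, 10
  3: 8, 9, 11, 12
  4: 7, 8, 10, 12
  5: 7, 8, 9, 12
  6: 7, 8, 9, 10, 11, 12

Step 2: Greedily match left vertices, then look for augmenting paths:
  Match 1 -- 9
  Match 2 -- 8
  Match 3 -- 11
  Match 4 -- 7
  Match 5 -- 12
  Match 6 -- 10
  No augmenting path remains.

Step 3: Verify this is maximum:
  Matching size 6 = min(|L|, |R|) = min(6, 6), which is an upper bound, so this matching is maximum.

Maximum matching: {(1,9), (2,8), (3,11), (4,7), (5,12), (6,10)}
Size: 6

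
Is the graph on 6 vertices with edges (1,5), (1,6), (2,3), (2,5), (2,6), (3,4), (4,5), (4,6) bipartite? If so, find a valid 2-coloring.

Step 1: Attempt 2-coloring using BFS:
  Start at vertex 1, assign color 0
  Color vertex 5 with color 1 (neighbor of 1)
  Color vertex 6 with color 1 (neighbor of 1)
  Color vertex 2 with color 0 (neighbor of 5)
  Color vertex 4 with color 0 (neighbor of 5)
  Color vertex 3 with color 1 (neighbor of 2)

Step 2: 2-coloring succeeded. No conflicts found.
  Set A (color 0): {1, 2, 4}
  Set B (color 1): {3, 5, 6}

The graph is bipartite with partition {1, 2, 4}, {3, 5, 6}.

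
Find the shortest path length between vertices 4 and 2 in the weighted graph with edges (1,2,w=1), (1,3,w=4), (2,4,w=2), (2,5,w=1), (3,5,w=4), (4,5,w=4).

Step 1: Build adjacency list with weights:
  1: 2(w=1), 3(w=4)
  2: 1(w=1), 4(w=2), 5(w=1)
  3: 1(w=4), 5(w=4)
  4: 2(w=2), 5(w=4)
  5: 2(w=1), 3(w=4), 4(w=4)

Step 2: Apply Dijkstra's algorithm from vertex 4:
  Visit vertex 4 (distance=0)
    Update dist[2] = 2
    Update dist[5] = 4
  Visit vertex 2 (distance=2)
    Update dist[1] = 3
    Update dist[5] = 3

Step 3: Shortest path: 4 -> 2
Total weight: 2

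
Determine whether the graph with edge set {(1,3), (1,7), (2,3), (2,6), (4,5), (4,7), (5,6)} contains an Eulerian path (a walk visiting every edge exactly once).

Step 1: Find the degree of each vertex:
  deg(1) = 2
  deg(2) = 2
  deg(3) = 2
  deg(4) = 2
  deg(5) = 2
  deg(6) = 2
  deg(7) = 2

Step 2: Count vertices with odd degree:
  All vertices have even degree (0 odd-degree vertices)

Step 3: Apply Euler's theorem:
  - Eulerian circuit exists iff graph is connected and all vertices have even degree
  - Eulerian path exists iff graph is connected and has 0 or 2 odd-degree vertices

Graph is connected with 0 odd-degree vertices.
Both Eulerian circuit and Eulerian path exist.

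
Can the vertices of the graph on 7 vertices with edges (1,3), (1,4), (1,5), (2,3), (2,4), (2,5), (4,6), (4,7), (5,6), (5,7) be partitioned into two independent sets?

Step 1: Attempt 2-coloring using BFS:
  Start at vertex 1, assign color 0
  Color vertex 3 with color 1 (neighbor of 1)
  Color vertex 4 with color 1 (neighbor of 1)
  Color vertex 5 with color 1 (neighbor of 1)
  Color vertex 2 with color 0 (neighbor of 3)
  Color vertex 6 with color 0 (neighbor of 4)
  Color vertex 7 with color 0 (neighbor of 4)

Step 2: 2-coloring succeeded. No conflicts found.
  Set A (color 0): {1, 2, 6, 7}
  Set B (color 1): {3, 4, 5}

The graph is bipartite with partition {1, 2, 6, 7}, {3, 4, 5}.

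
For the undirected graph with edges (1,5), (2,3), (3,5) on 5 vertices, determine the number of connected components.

Step 1: Build adjacency list from edges:
  1: 5
  2: 3
  3: 2, 5
  4: (none)
  5: 1, 3

Step 2: Run BFS/DFS from vertex 1:
  Visited: {1, 5, 3, 2}
  Reached 4 of 5 vertices

Step 3: Only 4 of 5 vertices reached. Graph is disconnected.
Connected components: {1, 2, 3, 5}, {4}
Number of connected components: 2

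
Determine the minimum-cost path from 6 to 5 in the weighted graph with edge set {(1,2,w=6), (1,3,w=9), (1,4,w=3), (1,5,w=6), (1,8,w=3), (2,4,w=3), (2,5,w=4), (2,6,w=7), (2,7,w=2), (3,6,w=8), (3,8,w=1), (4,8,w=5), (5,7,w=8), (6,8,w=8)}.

Step 1: Build adjacency list with weights:
  1: 2(w=6), 3(w=9), 4(w=3), 5(w=6), 8(w=3)
  2: 1(w=6), 4(w=3), 5(w=4), 6(w=7), 7(w=2)
  3: 1(w=9), 6(w=8), 8(w=1)
  4: 1(w=3), 2(w=3), 8(w=5)
  5: 1(w=6), 2(w=4), 7(w=8)
  6: 2(w=7), 3(w=8), 8(w=8)
  7: 2(w=2), 5(w=8)
  8: 1(w=3), 3(w=1), 4(w=5), 6(w=8)

Step 2: Apply Dijkstra's algorithm from vertex 6:
  Visit vertex 6 (distance=0)
    Update dist[2] = 7
    Update dist[3] = 8
    Update dist[8] = 8
  Visit vertex 2 (distance=7)
    Update dist[1] = 13
    Update dist[4] = 10
    Update dist[5] = 11
    Update dist[7] = 9
  Visit vertex 3 (distance=8)
  Visit vertex 8 (distance=8)
    Update dist[1] = 11
  Visit vertex 7 (distance=9)
  Visit vertex 4 (distance=10)
  Visit vertex 1 (distance=11)
  Visit vertex 5 (distance=11)

Step 3: Shortest path: 6 -> 2 -> 5
Total weight: 7 + 4 = 11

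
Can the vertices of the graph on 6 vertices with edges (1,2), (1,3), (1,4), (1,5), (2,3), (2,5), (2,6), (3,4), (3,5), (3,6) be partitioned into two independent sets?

Step 1: Attempt 2-coloring using BFS:
  Start at vertex 1, assign color 0
  Color vertex 2 with color 1 (neighbor of 1)
  Color vertex 3 with color 1 (neighbor of 1)
  Color vertex 4 with color 1 (neighbor of 1)
  Color vertex 5 with color 1 (neighbor of 1)

Step 2: Conflict found! Vertices 2 and 3 are adjacent but have the same color.
This means the graph contains an odd cycle.

The graph is NOT bipartite.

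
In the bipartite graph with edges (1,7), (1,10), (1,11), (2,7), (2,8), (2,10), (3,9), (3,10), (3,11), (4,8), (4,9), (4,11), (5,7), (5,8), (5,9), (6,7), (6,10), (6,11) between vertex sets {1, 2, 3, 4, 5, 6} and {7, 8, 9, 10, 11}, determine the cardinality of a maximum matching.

Step 1: List the neighbors of each left vertex:
  1: 7, 10, 11
  2: 7, 8, 10
  3: 9, 10, 11
  4: 8, 9, 11
  5: 7, 8, 9
  6: 7, 10, 11

Step 2: Greedily match left vertices, then look for augmenting paths:
  Match 1 -- 7
  Match 2 -- 8
  Match 3 -- 9
  Match 4 -- 11
  Match 6 -- 10
  No augmenting path remains.

Step 3: Verify this is maximum:
  Matching size 5 = min(|L|, |R|) = min(6, 5), which is an upper bound, so this matching is maximum.

Maximum matching: {(1,7), (2,8), (3,9), (4,11), (6,10)}
Size: 5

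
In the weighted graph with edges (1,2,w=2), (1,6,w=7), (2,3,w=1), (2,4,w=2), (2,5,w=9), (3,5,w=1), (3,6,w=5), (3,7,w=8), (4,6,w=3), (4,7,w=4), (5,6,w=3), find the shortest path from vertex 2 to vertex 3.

Step 1: Build adjacency list with weights:
  1: 2(w=2), 6(w=7)
  2: 1(w=2), 3(w=1), 4(w=2), 5(w=9)
  3: 2(w=1), 5(w=1), 6(w=5), 7(w=8)
  4: 2(w=2), 6(w=3), 7(w=4)
  5: 2(w=9), 3(w=1), 6(w=3)
  6: 1(w=7), 3(w=5), 4(w=3), 5(w=3)
  7: 3(w=8), 4(w=4)

Step 2: Apply Dijkstra's algorithm from vertex 2:
  Visit vertex 2 (distance=0)
    Update dist[1] = 2
    Update dist[3] = 1
    Update dist[4] = 2
    Update dist[5] = 9
  Visit vertex 3 (distance=1)
    Update dist[5] = 2
    Update dist[6] = 6
    Update dist[7] = 9

Step 3: Shortest path: 2 -> 3
Total weight: 1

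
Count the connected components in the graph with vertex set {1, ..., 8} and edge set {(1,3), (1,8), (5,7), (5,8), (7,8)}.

Step 1: Build adjacency list from edges:
  1: 3, 8
  2: (none)
  3: 1
  4: (none)
  5: 7, 8
  6: (none)
  7: 5, 8
  8: 1, 5, 7

Step 2: Run BFS/DFS from vertex 1:
  Visited: {1, 3, 8, 5, 7}
  Reached 5 of 8 vertices

Step 3: Only 5 of 8 vertices reached. Graph is disconnected.
Connected components: {1, 3, 5, 7, 8}, {2}, {4}, {6}
Number of connected components: 4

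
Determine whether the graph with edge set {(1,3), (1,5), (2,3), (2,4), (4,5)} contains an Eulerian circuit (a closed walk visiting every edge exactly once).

Step 1: Find the degree of each vertex:
  deg(1) = 2
  deg(2) = 2
  deg(3) = 2
  deg(4) = 2
  deg(5) = 2

Step 2: Count vertices with odd degree:
  All vertices have even degree (0 odd-degree vertices)

Step 3: Apply Euler's theorem:
  - Eulerian circuit exists iff graph is connected and all vertices have even degree
  - Eulerian path exists iff graph is connected and has 0 or 2 odd-degree vertices

Graph is connected with 0 odd-degree vertices.
Both Eulerian circuit and Eulerian path exist.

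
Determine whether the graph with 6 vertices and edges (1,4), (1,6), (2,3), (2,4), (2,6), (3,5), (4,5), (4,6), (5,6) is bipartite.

Step 1: Attempt 2-coloring using BFS:
  Start at vertex 1, assign color 0
  Color vertex 4 with color 1 (neighbor of 1)
  Color vertex 6 with color 1 (neighbor of 1)
  Color vertex 2 with color 0 (neighbor of 4)
  Color vertex 5 with color 0 (neighbor of 4)

Step 2: Conflict found! Vertices 4 and 6 are adjacent but have the same color.
This means the graph contains an odd cycle.

The graph is NOT bipartite.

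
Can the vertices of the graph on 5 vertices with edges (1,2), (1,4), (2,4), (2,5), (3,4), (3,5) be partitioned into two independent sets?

Step 1: Attempt 2-coloring using BFS:
  Start at vertex 1, assign color 0
  Color vertex 2 with color 1 (neighbor of 1)
  Color vertex 4 with color 1 (neighbor of 1)

Step 2: Conflict found! Vertices 2 and 4 are adjacent but have the same color.
This means the graph contains an odd cycle.

The graph is NOT bipartite.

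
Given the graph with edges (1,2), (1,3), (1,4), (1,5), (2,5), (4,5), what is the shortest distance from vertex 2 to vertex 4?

Step 1: Build adjacency list:
  1: 2, 3, 4, 5
  2: 1, 5
  3: 1
  4: 1, 5
  5: 1, 2, 4

Step 2: BFS from vertex 2 to find shortest path to 4:
  vertex 1 reached at distance 1
  vertex 5 reached at distance 1
  vertex 3 reached at distance 2
  vertex 4 reached at distance 2

Step 3: Shortest path: 2 -> 1 -> 4
Path length: 2 edges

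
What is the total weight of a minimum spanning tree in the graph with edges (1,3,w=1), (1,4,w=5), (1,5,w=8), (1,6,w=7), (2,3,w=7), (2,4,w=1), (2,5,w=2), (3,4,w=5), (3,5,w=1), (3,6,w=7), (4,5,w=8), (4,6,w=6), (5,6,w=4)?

Apply Kruskal's algorithm (sort edges by weight, add if no cycle):

Sorted edges by weight:
  (1,3) w=1
  (2,4) w=1
  (3,5) w=1
  (2,5) w=2
  (5,6) w=4
  (1,4) w=5
  (3,4) w=5
  (4,6) w=6
  (1,6) w=7
  (2,3) w=7
  (3,6) w=7
  (1,5) w=8
  (4,5) w=8

Add edge (1,3) w=1 -- no cycle. Running total: 1
Add edge (2,4) w=1 -- no cycle. Running total: 2
Add edge (3,5) w=1 -- no cycle. Running total: 3
Add edge (2,5) w=2 -- no cycle. Running total: 5
Add edge (5,6) w=4 -- no cycle. Running total: 9

MST edges: (1,3,w=1), (2,4,w=1), (3,5,w=1), (2,5,w=2), (5,6,w=4)
Total MST weight: 1 + 1 + 1 + 2 + 4 = 9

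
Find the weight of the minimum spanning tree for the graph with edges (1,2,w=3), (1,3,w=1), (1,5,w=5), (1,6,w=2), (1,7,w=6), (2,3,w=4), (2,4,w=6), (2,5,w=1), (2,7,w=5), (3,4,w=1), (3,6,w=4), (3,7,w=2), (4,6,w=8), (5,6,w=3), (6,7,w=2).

Apply Kruskal's algorithm (sort edges by weight, add if no cycle):

Sorted edges by weight:
  (1,3) w=1
  (2,5) w=1
  (3,4) w=1
  (1,6) w=2
  (3,7) w=2
  (6,7) w=2
  (1,2) w=3
  (5,6) w=3
  (2,3) w=4
  (3,6) w=4
  (1,5) w=5
  (2,7) w=5
  (1,7) w=6
  (2,4) w=6
  (4,6) w=8

Add edge (1,3) w=1 -- no cycle. Running total: 1
Add edge (2,5) w=1 -- no cycle. Running total: 2
Add edge (3,4) w=1 -- no cycle. Running total: 3
Add edge (1,6) w=2 -- no cycle. Running total: 5
Add edge (3,7) w=2 -- no cycle. Running total: 7
Skip edge (6,7) w=2 -- would create cycle
Add edge (1,2) w=3 -- no cycle. Running total: 10

MST edges: (1,3,w=1), (2,5,w=1), (3,4,w=1), (1,6,w=2), (3,7,w=2), (1,2,w=3)
Total MST weight: 1 + 1 + 1 + 2 + 2 + 3 = 10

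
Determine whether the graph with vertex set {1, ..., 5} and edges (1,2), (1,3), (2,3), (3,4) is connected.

Step 1: Build adjacency list from edges:
  1: 2, 3
  2: 1, 3
  3: 1, 2, 4
  4: 3
  5: (none)

Step 2: Run BFS/DFS from vertex 1:
  Visited: {1, 2, 3, 4}
  Reached 4 of 5 vertices

Step 3: Only 4 of 5 vertices reached. Graph is disconnected.
Connected components: {1, 2, 3, 4}, {5}
Answer: No, the graph is not connected (2 components).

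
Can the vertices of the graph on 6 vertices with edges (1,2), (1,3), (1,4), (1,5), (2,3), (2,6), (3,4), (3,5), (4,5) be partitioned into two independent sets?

Step 1: Attempt 2-coloring using BFS:
  Start at vertex 1, assign color 0
  Color vertex 2 with color 1 (neighbor of 1)
  Color vertex 3 with color 1 (neighbor of 1)
  Color vertex 4 with color 1 (neighbor of 1)
  Color vertex 5 with color 1 (neighbor of 1)

Step 2: Conflict found! Vertices 2 and 3 are adjacent but have the same color.
This means the graph contains an odd cycle.

The graph is NOT bipartite.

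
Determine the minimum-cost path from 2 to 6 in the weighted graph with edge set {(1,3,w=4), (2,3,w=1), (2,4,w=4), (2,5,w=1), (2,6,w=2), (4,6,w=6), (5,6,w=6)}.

Step 1: Build adjacency list with weights:
  1: 3(w=4)
  2: 3(w=1), 4(w=4), 5(w=1), 6(w=2)
  3: 1(w=4), 2(w=1)
  4: 2(w=4), 6(w=6)
  5: 2(w=1), 6(w=6)
  6: 2(w=2), 4(w=6), 5(w=6)

Step 2: Apply Dijkstra's algorithm from vertex 2:
  Visit vertex 2 (distance=0)
    Update dist[3] = 1
    Update dist[4] = 4
    Update dist[5] = 1
    Update dist[6] = 2
  Visit vertex 3 (distance=1)
    Update dist[1] = 5
  Visit vertex 5 (distance=1)
  Visit vertex 6 (distance=2)

Step 3: Shortest path: 2 -> 6
Total weight: 2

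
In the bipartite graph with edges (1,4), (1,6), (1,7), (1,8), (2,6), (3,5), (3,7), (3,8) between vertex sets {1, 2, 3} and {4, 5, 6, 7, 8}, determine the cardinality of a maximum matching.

Step 1: List the neighbors of each left vertex:
  1: 4, 6, 7, 8
  2: 6
  3: 5, 7, 8

Step 2: Greedily match left vertices, then look for augmenting paths:
  Match 1 -- 4
  Match 2 -- 6
  Match 3 -- 5
  No augmenting path remains.

Step 3: Verify this is maximum:
  Matching size 3 = min(|L|, |R|) = min(3, 5), which is an upper bound, so this matching is maximum.

Maximum matching: {(1,4), (2,6), (3,5)}
Size: 3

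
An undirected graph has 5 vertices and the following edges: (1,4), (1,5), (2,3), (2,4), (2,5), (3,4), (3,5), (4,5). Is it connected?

Step 1: Build adjacency list from edges:
  1: 4, 5
  2: 3, 4, 5
  3: 2, 4, 5
  4: 1, 2, 3, 5
  5: 1, 2, 3, 4

Step 2: Run BFS/DFS from vertex 1:
  Visited: {1, 4, 5, 2, 3}
  Reached 5 of 5 vertices

Step 3: All 5 vertices reached from vertex 1, so the graph is connected.
Answer: Yes, the graph is connected.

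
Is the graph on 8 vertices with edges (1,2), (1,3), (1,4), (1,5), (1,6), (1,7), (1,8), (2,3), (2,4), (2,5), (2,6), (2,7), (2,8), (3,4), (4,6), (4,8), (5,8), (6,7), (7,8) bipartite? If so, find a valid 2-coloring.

Step 1: Attempt 2-coloring using BFS:
  Start at vertex 1, assign color 0
  Color vertex 2 with color 1 (neighbor of 1)
  Color vertex 3 with color 1 (neighbor of 1)
  Color vertex 4 with color 1 (neighbor of 1)
  Color vertex 5 with color 1 (neighbor of 1)
  Color vertex 6 with color 1 (neighbor of 1)
  Color vertex 7 with color 1 (neighbor of 1)
  Color vertex 8 with color 1 (neighbor of 1)

Step 2: Conflict found! Vertices 2 and 3 are adjacent but have the same color.
This means the graph contains an odd cycle.

The graph is NOT bipartite.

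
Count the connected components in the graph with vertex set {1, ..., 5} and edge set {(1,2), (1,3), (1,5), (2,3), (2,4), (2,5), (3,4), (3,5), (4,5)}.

Step 1: Build adjacency list from edges:
  1: 2, 3, 5
  2: 1, 3, 4, 5
  3: 1, 2, 4, 5
  4: 2, 3, 5
  5: 1, 2, 3, 4

Step 2: Run BFS/DFS from vertex 1:
  Visited: {1, 2, 3, 5, 4}
  Reached 5 of 5 vertices

Step 3: All 5 vertices reached from vertex 1, so the graph is connected.
Number of connected components: 1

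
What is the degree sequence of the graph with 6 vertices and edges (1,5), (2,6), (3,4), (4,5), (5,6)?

Step 1: Count edges incident to each vertex:
  deg(1) = 1 (neighbors: 5)
  deg(2) = 1 (neighbors: 6)
  deg(3) = 1 (neighbors: 4)
  deg(4) = 2 (neighbors: 3, 5)
  deg(5) = 3 (neighbors: 1, 4, 6)
  deg(6) = 2 (neighbors: 2, 5)

Step 2: Sort degrees in non-increasing order:
  Degrees: [1, 1, 1, 2, 3, 2] -> sorted: [3, 2, 2, 1, 1, 1]

Degree sequence: [3, 2, 2, 1, 1, 1]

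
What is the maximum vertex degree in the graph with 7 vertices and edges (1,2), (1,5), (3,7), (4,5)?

Step 1: Count edges incident to each vertex:
  deg(1) = 2 (neighbors: 2, 5)
  deg(2) = 1 (neighbors: 1)
  deg(3) = 1 (neighbors: 7)
  deg(4) = 1 (neighbors: 5)
  deg(5) = 2 (neighbors: 1, 4)
  deg(6) = 0 (neighbors: none)
  deg(7) = 1 (neighbors: 3)

Step 2: Find maximum:
  max(2, 1, 1, 1, 2, 0, 1) = 2 (vertex 1)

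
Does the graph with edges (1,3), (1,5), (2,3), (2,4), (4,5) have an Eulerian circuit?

Step 1: Find the degree of each vertex:
  deg(1) = 2
  deg(2) = 2
  deg(3) = 2
  deg(4) = 2
  deg(5) = 2

Step 2: Count vertices with odd degree:
  All vertices have even degree (0 odd-degree vertices)

Step 3: Apply Euler's theorem:
  - Eulerian circuit exists iff graph is connected and all vertices have even degree
  - Eulerian path exists iff graph is connected and has 0 or 2 odd-degree vertices

Graph is connected with 0 odd-degree vertices.
Both Eulerian circuit and Eulerian path exist.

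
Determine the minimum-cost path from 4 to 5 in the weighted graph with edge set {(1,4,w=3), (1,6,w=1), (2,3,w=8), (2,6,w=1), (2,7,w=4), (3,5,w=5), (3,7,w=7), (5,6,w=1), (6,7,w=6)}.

Step 1: Build adjacency list with weights:
  1: 4(w=3), 6(w=1)
  2: 3(w=8), 6(w=1), 7(w=4)
  3: 2(w=8), 5(w=5), 7(w=7)
  4: 1(w=3)
  5: 3(w=5), 6(w=1)
  6: 1(w=1), 2(w=1), 5(w=1), 7(w=6)
  7: 2(w=4), 3(w=7), 6(w=6)

Step 2: Apply Dijkstra's algorithm from vertex 4:
  Visit vertex 4 (distance=0)
    Update dist[1] = 3
  Visit vertex 1 (distance=3)
    Update dist[6] = 4
  Visit vertex 6 (distance=4)
    Update dist[2] = 5
    Update dist[5] = 5
    Update dist[7] = 10
  Visit vertex 2 (distance=5)
    Update dist[3] = 13
    Update dist[7] = 9
  Visit vertex 5 (distance=5)
    Update dist[3] = 10

Step 3: Shortest path: 4 -> 1 -> 6 -> 5
Total weight: 3 + 1 + 1 = 5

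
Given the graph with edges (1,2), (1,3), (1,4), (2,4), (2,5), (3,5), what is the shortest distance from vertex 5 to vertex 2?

Step 1: Build adjacency list:
  1: 2, 3, 4
  2: 1, 4, 5
  3: 1, 5
  4: 1, 2
  5: 2, 3

Step 2: BFS from vertex 5 to find shortest path to 2:
  vertex 2 reached at distance 1

Step 3: Shortest path: 5 -> 2
Path length: 1 edge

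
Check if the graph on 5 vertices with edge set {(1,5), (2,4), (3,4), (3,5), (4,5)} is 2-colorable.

Step 1: Attempt 2-coloring using BFS:
  Start at vertex 1, assign color 0
  Color vertex 5 with color 1 (neighbor of 1)
  Color vertex 3 with color 0 (neighbor of 5)
  Color vertex 4 with color 0 (neighbor of 5)

Step 2: Conflict found! Vertices 3 and 4 are adjacent but have the same color.
This means the graph contains an odd cycle.

The graph is NOT bipartite.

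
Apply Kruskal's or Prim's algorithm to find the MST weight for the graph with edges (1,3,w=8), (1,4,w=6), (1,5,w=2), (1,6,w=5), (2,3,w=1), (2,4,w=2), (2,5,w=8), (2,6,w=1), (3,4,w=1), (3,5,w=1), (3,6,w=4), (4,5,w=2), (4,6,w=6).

Apply Kruskal's algorithm (sort edges by weight, add if no cycle):

Sorted edges by weight:
  (2,3) w=1
  (2,6) w=1
  (3,4) w=1
  (3,5) w=1
  (1,5) w=2
  (2,4) w=2
  (4,5) w=2
  (3,6) w=4
  (1,6) w=5
  (1,4) w=6
  (4,6) w=6
  (1,3) w=8
  (2,5) w=8

Add edge (2,3) w=1 -- no cycle. Running total: 1
Add edge (2,6) w=1 -- no cycle. Running total: 2
Add edge (3,4) w=1 -- no cycle. Running total: 3
Add edge (3,5) w=1 -- no cycle. Running total: 4
Add edge (1,5) w=2 -- no cycle. Running total: 6

MST edges: (2,3,w=1), (2,6,w=1), (3,4,w=1), (3,5,w=1), (1,5,w=2)
Total MST weight: 1 + 1 + 1 + 1 + 2 = 6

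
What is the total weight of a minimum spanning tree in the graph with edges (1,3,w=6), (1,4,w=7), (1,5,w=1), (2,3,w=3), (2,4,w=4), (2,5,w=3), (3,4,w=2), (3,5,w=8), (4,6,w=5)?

Apply Kruskal's algorithm (sort edges by weight, add if no cycle):

Sorted edges by weight:
  (1,5) w=1
  (3,4) w=2
  (2,5) w=3
  (2,3) w=3
  (2,4) w=4
  (4,6) w=5
  (1,3) w=6
  (1,4) w=7
  (3,5) w=8

Add edge (1,5) w=1 -- no cycle. Running total: 1
Add edge (3,4) w=2 -- no cycle. Running total: 3
Add edge (2,5) w=3 -- no cycle. Running total: 6
Add edge (2,3) w=3 -- no cycle. Running total: 9
Skip edge (2,4) w=4 -- would create cycle
Add edge (4,6) w=5 -- no cycle. Running total: 14

MST edges: (1,5,w=1), (3,4,w=2), (2,5,w=3), (2,3,w=3), (4,6,w=5)
Total MST weight: 1 + 2 + 3 + 3 + 5 = 14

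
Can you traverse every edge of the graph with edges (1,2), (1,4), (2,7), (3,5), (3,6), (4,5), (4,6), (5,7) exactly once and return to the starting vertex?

Step 1: Find the degree of each vertex:
  deg(1) = 2
  deg(2) = 2
  deg(3) = 2
  deg(4) = 3
  deg(5) = 3
  deg(6) = 2
  deg(7) = 2

Step 2: Count vertices with odd degree:
  Odd-degree vertices: 4, 5 (2 total)

Step 3: Apply Euler's theorem:
  - Eulerian circuit exists iff graph is connected and all vertices have even degree
  - Eulerian path exists iff graph is connected and has 0 or 2 odd-degree vertices

Graph is connected with exactly 2 odd-degree vertices (4, 5).
Eulerian path exists (starting and ending at the odd-degree vertices), but no Eulerian circuit.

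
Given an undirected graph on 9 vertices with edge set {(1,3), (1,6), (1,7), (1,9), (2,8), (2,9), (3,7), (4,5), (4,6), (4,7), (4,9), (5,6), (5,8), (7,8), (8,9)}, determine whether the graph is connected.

Step 1: Build adjacency list from edges:
  1: 3, 6, 7, 9
  2: 8, 9
  3: 1, 7
  4: 5, 6, 7, 9
  5: 4, 6, 8
  6: 1, 4, 5
  7: 1, 3, 4, 8
  8: 2, 5, 7, 9
  9: 1, 2, 4, 8

Step 2: Run BFS/DFS from vertex 1:
  Visited: {1, 3, 6, 7, 9, 4, 5, 8, 2}
  Reached 9 of 9 vertices

Step 3: All 9 vertices reached from vertex 1, so the graph is connected.
Answer: Yes, the graph is connected.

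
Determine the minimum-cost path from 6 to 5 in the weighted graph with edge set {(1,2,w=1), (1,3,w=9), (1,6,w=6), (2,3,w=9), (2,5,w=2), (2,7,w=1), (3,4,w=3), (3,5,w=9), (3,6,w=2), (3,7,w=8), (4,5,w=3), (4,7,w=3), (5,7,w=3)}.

Step 1: Build adjacency list with weights:
  1: 2(w=1), 3(w=9), 6(w=6)
  2: 1(w=1), 3(w=9), 5(w=2), 7(w=1)
  3: 1(w=9), 2(w=9), 4(w=3), 5(w=9), 6(w=2), 7(w=8)
  4: 3(w=3), 5(w=3), 7(w=3)
  5: 2(w=2), 3(w=9), 4(w=3), 7(w=3)
  6: 1(w=6), 3(w=2)
  7: 2(w=1), 3(w=8), 4(w=3), 5(w=3)

Step 2: Apply Dijkstra's algorithm from vertex 6:
  Visit vertex 6 (distance=0)
    Update dist[1] = 6
    Update dist[3] = 2
  Visit vertex 3 (distance=2)
    Update dist[2] = 11
    Update dist[4] = 5
    Update dist[5] = 11
    Update dist[7] = 10
  Visit vertex 4 (distance=5)
    Update dist[5] = 8
    Update dist[7] = 8
  Visit vertex 1 (distance=6)
    Update dist[2] = 7
  Visit vertex 2 (distance=7)
  Visit vertex 5 (distance=8)

Step 3: Shortest path: 6 -> 3 -> 4 -> 5
Total weight: 2 + 3 + 3 = 8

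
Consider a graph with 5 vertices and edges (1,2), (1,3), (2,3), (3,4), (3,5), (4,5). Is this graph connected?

Step 1: Build adjacency list from edges:
  1: 2, 3
  2: 1, 3
  3: 1, 2, 4, 5
  4: 3, 5
  5: 3, 4

Step 2: Run BFS/DFS from vertex 1:
  Visited: {1, 2, 3, 4, 5}
  Reached 5 of 5 vertices

Step 3: All 5 vertices reached from vertex 1, so the graph is connected.
Answer: Yes, the graph is connected.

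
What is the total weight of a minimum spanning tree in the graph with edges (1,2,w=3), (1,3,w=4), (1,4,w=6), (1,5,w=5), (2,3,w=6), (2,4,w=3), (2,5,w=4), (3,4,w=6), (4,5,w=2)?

Apply Kruskal's algorithm (sort edges by weight, add if no cycle):

Sorted edges by weight:
  (4,5) w=2
  (1,2) w=3
  (2,4) w=3
  (1,3) w=4
  (2,5) w=4
  (1,5) w=5
  (1,4) w=6
  (2,3) w=6
  (3,4) w=6

Add edge (4,5) w=2 -- no cycle. Running total: 2
Add edge (1,2) w=3 -- no cycle. Running total: 5
Add edge (2,4) w=3 -- no cycle. Running total: 8
Add edge (1,3) w=4 -- no cycle. Running total: 12

MST edges: (4,5,w=2), (1,2,w=3), (2,4,w=3), (1,3,w=4)
Total MST weight: 2 + 3 + 3 + 4 = 12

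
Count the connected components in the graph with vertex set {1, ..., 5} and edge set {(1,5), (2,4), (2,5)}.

Step 1: Build adjacency list from edges:
  1: 5
  2: 4, 5
  3: (none)
  4: 2
  5: 1, 2

Step 2: Run BFS/DFS from vertex 1:
  Visited: {1, 5, 2, 4}
  Reached 4 of 5 vertices

Step 3: Only 4 of 5 vertices reached. Graph is disconnected.
Connected components: {1, 2, 4, 5}, {3}
Number of connected components: 2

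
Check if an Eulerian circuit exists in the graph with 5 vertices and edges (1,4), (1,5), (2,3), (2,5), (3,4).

Step 1: Find the degree of each vertex:
  deg(1) = 2
  deg(2) = 2
  deg(3) = 2
  deg(4) = 2
  deg(5) = 2

Step 2: Count vertices with odd degree:
  All vertices have even degree (0 odd-degree vertices)

Step 3: Apply Euler's theorem:
  - Eulerian circuit exists iff graph is connected and all vertices have even degree
  - Eulerian path exists iff graph is connected and has 0 or 2 odd-degree vertices

Graph is connected with 0 odd-degree vertices.
Both Eulerian circuit and Eulerian path exist.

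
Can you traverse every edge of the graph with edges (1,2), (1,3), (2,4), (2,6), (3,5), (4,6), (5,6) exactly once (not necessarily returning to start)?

Step 1: Find the degree of each vertex:
  deg(1) = 2
  deg(2) = 3
  deg(3) = 2
  deg(4) = 2
  deg(5) = 2
  deg(6) = 3

Step 2: Count vertices with odd degree:
  Odd-degree vertices: 2, 6 (2 total)

Step 3: Apply Euler's theorem:
  - Eulerian circuit exists iff graph is connected and all vertices have even degree
  - Eulerian path exists iff graph is connected and has 0 or 2 odd-degree vertices

Graph is connected with exactly 2 odd-degree vertices (2, 6).
Eulerian path exists (starting and ending at the odd-degree vertices), but no Eulerian circuit.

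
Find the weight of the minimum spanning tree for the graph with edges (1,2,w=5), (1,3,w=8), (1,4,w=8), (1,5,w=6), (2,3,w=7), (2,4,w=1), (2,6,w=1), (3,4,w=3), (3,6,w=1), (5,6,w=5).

Apply Kruskal's algorithm (sort edges by weight, add if no cycle):

Sorted edges by weight:
  (2,4) w=1
  (2,6) w=1
  (3,6) w=1
  (3,4) w=3
  (1,2) w=5
  (5,6) w=5
  (1,5) w=6
  (2,3) w=7
  (1,4) w=8
  (1,3) w=8

Add edge (2,4) w=1 -- no cycle. Running total: 1
Add edge (2,6) w=1 -- no cycle. Running total: 2
Add edge (3,6) w=1 -- no cycle. Running total: 3
Skip edge (3,4) w=3 -- would create cycle
Add edge (1,2) w=5 -- no cycle. Running total: 8
Add edge (5,6) w=5 -- no cycle. Running total: 13

MST edges: (2,4,w=1), (2,6,w=1), (3,6,w=1), (1,2,w=5), (5,6,w=5)
Total MST weight: 1 + 1 + 1 + 5 + 5 = 13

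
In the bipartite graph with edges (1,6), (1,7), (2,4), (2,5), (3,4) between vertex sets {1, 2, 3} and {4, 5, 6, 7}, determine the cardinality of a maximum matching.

Step 1: List the neighbors of each left vertex:
  1: 6, 7
  2: 4, 5
  3: 4

Step 2: Greedily match left vertices, then look for augmenting paths:
  Match 1 -- 6
  Match 2 -- 5
  Match 3 -- 4
  No augmenting path remains.

Step 3: Verify this is maximum:
  Matching size 3 = min(|L|, |R|) = min(3, 4), which is an upper bound, so this matching is maximum.

Maximum matching: {(1,6), (2,5), (3,4)}
Size: 3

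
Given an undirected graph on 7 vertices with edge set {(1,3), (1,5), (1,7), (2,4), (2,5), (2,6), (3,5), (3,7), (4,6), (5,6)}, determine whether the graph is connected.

Step 1: Build adjacency list from edges:
  1: 3, 5, 7
  2: 4, 5, 6
  3: 1, 5, 7
  4: 2, 6
  5: 1, 2, 3, 6
  6: 2, 4, 5
  7: 1, 3

Step 2: Run BFS/DFS from vertex 1:
  Visited: {1, 3, 5, 7, 2, 6, 4}
  Reached 7 of 7 vertices

Step 3: All 7 vertices reached from vertex 1, so the graph is connected.
Answer: Yes, the graph is connected.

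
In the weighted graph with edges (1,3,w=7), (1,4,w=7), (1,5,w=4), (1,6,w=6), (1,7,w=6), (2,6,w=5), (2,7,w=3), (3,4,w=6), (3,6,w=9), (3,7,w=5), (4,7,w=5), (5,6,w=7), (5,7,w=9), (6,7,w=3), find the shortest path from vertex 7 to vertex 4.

Step 1: Build adjacency list with weights:
  1: 3(w=7), 4(w=7), 5(w=4), 6(w=6), 7(w=6)
  2: 6(w=5), 7(w=3)
  3: 1(w=7), 4(w=6), 6(w=9), 7(w=5)
  4: 1(w=7), 3(w=6), 7(w=5)
  5: 1(w=4), 6(w=7), 7(w=9)
  6: 1(w=6), 2(w=5), 3(w=9), 5(w=7), 7(w=3)
  7: 1(w=6), 2(w=3), 3(w=5), 4(w=5), 5(w=9), 6(w=3)

Step 2: Apply Dijkstra's algorithm from vertex 7:
  Visit vertex 7 (distance=0)
    Update dist[1] = 6
    Update dist[2] = 3
    Update dist[3] = 5
    Update dist[4] = 5
    Update dist[5] = 9
    Update dist[6] = 3
  Visit vertex 2 (distance=3)
  Visit vertex 6 (distance=3)
  Visit vertex 3 (distance=5)
  Visit vertex 4 (distance=5)

Step 3: Shortest path: 7 -> 4
Total weight: 5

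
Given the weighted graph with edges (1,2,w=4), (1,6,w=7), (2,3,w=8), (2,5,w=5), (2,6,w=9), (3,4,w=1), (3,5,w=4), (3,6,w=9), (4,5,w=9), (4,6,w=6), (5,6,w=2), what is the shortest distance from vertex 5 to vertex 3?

Step 1: Build adjacency list with weights:
  1: 2(w=4), 6(w=7)
  2: 1(w=4), 3(w=8), 5(w=5), 6(w=9)
  3: 2(w=8), 4(w=1), 5(w=4), 6(w=9)
  4: 3(w=1), 5(w=9), 6(w=6)
  5: 2(w=5), 3(w=4), 4(w=9), 6(w=2)
  6: 1(w=7), 2(w=9), 3(w=9), 4(w=6), 5(w=2)

Step 2: Apply Dijkstra's algorithm from vertex 5:
  Visit vertex 5 (distance=0)
    Update dist[2] = 5
    Update dist[3] = 4
    Update dist[4] = 9
    Update dist[6] = 2
  Visit vertex 6 (distance=2)
    Update dist[1] = 9
    Update dist[4] = 8
  Visit vertex 3 (distance=4)
    Update dist[4] = 5

Step 3: Shortest path: 5 -> 3
Total weight: 4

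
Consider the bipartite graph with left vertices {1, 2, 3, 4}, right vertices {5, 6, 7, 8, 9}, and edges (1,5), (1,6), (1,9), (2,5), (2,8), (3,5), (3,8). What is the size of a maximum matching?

Step 1: List the neighbors of each left vertex:
  1: 5, 6, 9
  2: 5, 8
  3: 5, 8
  4: (none)

Step 2: Greedily match left vertices, then look for augmenting paths:
  Match 1 -- 6
  Match 2 -- 8
  Match 3 -- 5
  No augmenting path remains.

Step 3: Verify this is maximum:
  Matching has size 3. The vertex set {1, 2, 3} covers every edge and has size 3; any matching has at most one edge per cover vertex, so 3 is maximum (König's theorem).

Maximum matching: {(1,6), (2,8), (3,5)}
Size: 3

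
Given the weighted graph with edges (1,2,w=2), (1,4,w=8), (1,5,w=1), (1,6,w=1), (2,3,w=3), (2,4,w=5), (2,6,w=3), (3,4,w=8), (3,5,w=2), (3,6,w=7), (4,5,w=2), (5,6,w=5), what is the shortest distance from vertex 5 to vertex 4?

Step 1: Build adjacency list with weights:
  1: 2(w=2), 4(w=8), 5(w=1), 6(w=1)
  2: 1(w=2), 3(w=3), 4(w=5), 6(w=3)
  3: 2(w=3), 4(w=8), 5(w=2), 6(w=7)
  4: 1(w=8), 2(w=5), 3(w=8), 5(w=2)
  5: 1(w=1), 3(w=2), 4(w=2), 6(w=5)
  6: 1(w=1), 2(w=3), 3(w=7), 5(w=5)

Step 2: Apply Dijkstra's algorithm from vertex 5:
  Visit vertex 5 (distance=0)
    Update dist[1] = 1
    Update dist[3] = 2
    Update dist[4] = 2
    Update dist[6] = 5
  Visit vertex 1 (distance=1)
    Update dist[2] = 3
    Update dist[6] = 2
  Visit vertex 3 (distance=2)
  Visit vertex 4 (distance=2)

Step 3: Shortest path: 5 -> 4
Total weight: 2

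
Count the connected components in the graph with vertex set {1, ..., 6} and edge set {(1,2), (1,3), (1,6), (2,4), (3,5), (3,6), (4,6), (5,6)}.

Step 1: Build adjacency list from edges:
  1: 2, 3, 6
  2: 1, 4
  3: 1, 5, 6
  4: 2, 6
  5: 3, 6
  6: 1, 3, 4, 5

Step 2: Run BFS/DFS from vertex 1:
  Visited: {1, 2, 3, 6, 4, 5}
  Reached 6 of 6 vertices

Step 3: All 6 vertices reached from vertex 1, so the graph is connected.
Number of connected components: 1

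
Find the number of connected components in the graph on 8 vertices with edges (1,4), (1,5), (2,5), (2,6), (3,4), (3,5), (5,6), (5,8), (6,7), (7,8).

Step 1: Build adjacency list from edges:
  1: 4, 5
  2: 5, 6
  3: 4, 5
  4: 1, 3
  5: 1, 2, 3, 6, 8
  6: 2, 5, 7
  7: 6, 8
  8: 5, 7

Step 2: Run BFS/DFS from vertex 1:
  Visited: {1, 4, 5, 3, 2, 6, 8, 7}
  Reached 8 of 8 vertices

Step 3: All 8 vertices reached from vertex 1, so the graph is connected.
Number of connected components: 1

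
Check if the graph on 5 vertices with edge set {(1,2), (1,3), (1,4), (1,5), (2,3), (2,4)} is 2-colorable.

Step 1: Attempt 2-coloring using BFS:
  Start at vertex 1, assign color 0
  Color vertex 2 with color 1 (neighbor of 1)
  Color vertex 3 with color 1 (neighbor of 1)
  Color vertex 4 with color 1 (neighbor of 1)
  Color vertex 5 with color 1 (neighbor of 1)

Step 2: Conflict found! Vertices 2 and 3 are adjacent but have the same color.
This means the graph contains an odd cycle.

The graph is NOT bipartite.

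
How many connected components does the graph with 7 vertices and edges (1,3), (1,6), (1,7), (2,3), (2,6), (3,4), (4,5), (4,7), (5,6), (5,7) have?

Step 1: Build adjacency list from edges:
  1: 3, 6, 7
  2: 3, 6
  3: 1, 2, 4
  4: 3, 5, 7
  5: 4, 6, 7
  6: 1, 2, 5
  7: 1, 4, 5

Step 2: Run BFS/DFS from vertex 1:
  Visited: {1, 3, 6, 7, 2, 4, 5}
  Reached 7 of 7 vertices

Step 3: All 7 vertices reached from vertex 1, so the graph is connected.
Number of connected components: 1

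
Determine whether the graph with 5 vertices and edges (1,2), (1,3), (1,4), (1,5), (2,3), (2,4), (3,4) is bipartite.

Step 1: Attempt 2-coloring using BFS:
  Start at vertex 1, assign color 0
  Color vertex 2 with color 1 (neighbor of 1)
  Color vertex 3 with color 1 (neighbor of 1)
  Color vertex 4 with color 1 (neighbor of 1)
  Color vertex 5 with color 1 (neighbor of 1)

Step 2: Conflict found! Vertices 2 and 3 are adjacent but have the same color.
This means the graph contains an odd cycle.

The graph is NOT bipartite.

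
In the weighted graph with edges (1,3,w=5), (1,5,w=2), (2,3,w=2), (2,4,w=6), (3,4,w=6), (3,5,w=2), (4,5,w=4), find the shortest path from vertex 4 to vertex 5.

Step 1: Build adjacency list with weights:
  1: 3(w=5), 5(w=2)
  2: 3(w=2), 4(w=6)
  3: 1(w=5), 2(w=2), 4(w=6), 5(w=2)
  4: 2(w=6), 3(w=6), 5(w=4)
  5: 1(w=2), 3(w=2), 4(w=4)

Step 2: Apply Dijkstra's algorithm from vertex 4:
  Visit vertex 4 (distance=0)
    Update dist[2] = 6
    Update dist[3] = 6
    Update dist[5] = 4
  Visit vertex 5 (distance=4)
    Update dist[1] = 6

Step 3: Shortest path: 4 -> 5
Total weight: 4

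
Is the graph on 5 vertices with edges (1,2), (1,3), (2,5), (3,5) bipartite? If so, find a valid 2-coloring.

Step 1: Attempt 2-coloring using BFS:
  Start at vertex 1, assign color 0
  Color vertex 2 with color 1 (neighbor of 1)
  Color vertex 3 with color 1 (neighbor of 1)
  Color vertex 5 with color 0 (neighbor of 2)
  Start new component at vertex 4, assign color 0

Step 2: 2-coloring succeeded. No conflicts found.
  Set A (color 0): {1, 4, 5}
  Set B (color 1): {2, 3}

The graph is bipartite with partition {1, 4, 5}, {2, 3}.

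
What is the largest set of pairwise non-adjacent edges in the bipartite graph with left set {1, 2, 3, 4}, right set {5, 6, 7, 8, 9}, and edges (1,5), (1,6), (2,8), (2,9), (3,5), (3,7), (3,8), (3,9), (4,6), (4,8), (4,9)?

Step 1: List the neighbors of each left vertex:
  1: 5, 6
  2: 8, 9
  3: 5, 7, 8, 9
  4: 6, 8, 9

Step 2: Greedily match left vertices, then look for augmenting paths:
  Match 1 -- 5
  Match 2 -- 8
  Match 3 -- 7
  Match 4 -- 6
  No augmenting path remains.

Step 3: Verify this is maximum:
  Matching size 4 = min(|L|, |R|) = min(4, 5), which is an upper bound, so this matching is maximum.

Maximum matching: {(1,5), (2,8), (3,7), (4,6)}
Size: 4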